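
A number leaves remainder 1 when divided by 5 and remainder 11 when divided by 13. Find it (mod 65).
M = 5 × 13 = 65. M₁ = 13, y₁ ≡ 2 (mod 5). M₂ = 5, y₂ ≡ 8 (mod 13). t = 1×13×2 + 11×5×8 ≡ 11 (mod 65)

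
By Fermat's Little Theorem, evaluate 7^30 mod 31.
By Fermat's Little Theorem, 7^{30} ≡ 1 (mod 31) since 31 is prime and gcd(7, 31) = 1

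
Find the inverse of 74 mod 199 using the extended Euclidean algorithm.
Extended GCD: 74(78) + 199(-29) = 1. So 74^(-1) ≡ 78 ≡ 78 (mod 199). Verify: 74 × 78 = 5772 ≡ 1 (mod 199)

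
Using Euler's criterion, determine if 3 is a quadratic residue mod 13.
By Euler's criterion: 3^{6} ≡ 1 (mod 13). Since this equals 1, 3 is a QR.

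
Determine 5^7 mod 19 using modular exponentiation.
7 = 4 + 2 + 1 (binary 111). Repeated squaring mod 19: 5^1 ≡ 5; 5^2 ≡ 5² = 25 ≡ 6; 5^4 ≡ 6² = 36 ≡ 17. Multiply: 5^7 = 5^4 × 5^2 × 5^1 ≡ 17 × 6 × 5 (mod 19): 17 × 6 = 102 ≡ 7; 7 × 5 = 35 ≡ 16. So 5^7 ≡ 16 (mod 19).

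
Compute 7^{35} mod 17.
3

Using successive squaring:
Binary expansion of 35: 100011
Powers of 7 mod 17 (each is the square of the previous):
  7^1 ≡ 7 (mod 17)
  7^2 ≡ 7² = 49 ≡ 15 (mod 17)
  7^4 ≡ 15² = 225 ≡ 4 (mod 17)
  7^8 ≡ 4² = 16 ≡ 16 (mod 17)
  7^16 ≡ 16² = 256 ≡ 1 (mod 17)
  7^32 ≡ 1² = 1 ≡ 1 (mod 17)
35 = 32 + 2 + 1, so 7^35 = 7^32 × 7^2 × 7^1 ≡ 1 × 15 × 7 (mod 17)
Multiplying step by step:
  1 × 15 = 15 ≡ 15 (mod 17)
  15 × 7 = 105 ≡ 3 (mod 17)
Result: 7^35 ≡ 3 (mod 17)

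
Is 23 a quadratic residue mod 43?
By Euler's criterion: 23^{21} ≡ 1 (mod 43). Since this equals 1, 23 is a QR.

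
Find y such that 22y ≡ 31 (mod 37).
30

Since gcd(22, 37) = 1 divides 31, a solution exists.
Multiply both sides by the inverse of 22 mod 37:
  22^(-1) mod 37 = 32
  x ≡ 32 × 31 ≡ 992 ≡ 30 (mod 37)
Verification: 22 × 30 = 660 = 17 × 37 + 31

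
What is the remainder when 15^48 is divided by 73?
Using repeated squaring. 48 = 32 + 16 (binary 110000). Repeated squaring mod 73: 15^1 ≡ 15; 15^2 ≡ 15² = 225 ≡ 6; 15^4 ≡ 6² = 36 ≡ 36; 15^8 ≡ 36² = 1296 ≡ 55; 15^16 ≡ 55² = 3025 ≡ 32; 15^32 ≡ 32² = 1024 ≡ 2. Multiply: 15^48 = 15^32 × 15^16 ≡ 2 × 32 (mod 73): 2 × 32 = 64 ≡ 64. So 15^48 ≡ 64 (mod 73).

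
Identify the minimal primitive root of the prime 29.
p - 1 = 28 has prime divisors 2, 7. h is a primitive root mod 29 iff h^(28/q) ≢ 1 (mod 29) for each such q.
h = 2: 2^14 ≡ 28, 2^4 ≡ 16 (mod 29); none is 1, so 2 has order 28 and is a primitive root.
The smallest primitive root mod 29 is g = 2.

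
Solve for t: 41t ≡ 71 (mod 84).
55

Since gcd(41, 84) = 1 divides 71, a solution exists.
Multiply both sides by the inverse of 41 mod 84:
  41^(-1) mod 84 = 41
  x ≡ 41 × 71 ≡ 2911 ≡ 55 (mod 84)
Verification: 41 × 55 = 2255 = 26 × 84 + 71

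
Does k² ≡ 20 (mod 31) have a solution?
By Euler's criterion: 20^{15} ≡ 1 (mod 31). Since this equals 1, 20 is a QR.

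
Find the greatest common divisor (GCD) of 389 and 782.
1

Using the Euclidean algorithm:
389 = 0 × 782 + 389
782 = 2 × 389 + 4
389 = 97 × 4 + 1
4 = 4 × 1 + 0

GCD(389, 782) = 1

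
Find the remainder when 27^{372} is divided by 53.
By Fermat: 27^{52} ≡ 1 (mod 53). 372 = 7×52 + 8. So 27^{372} ≡ 27^{8} ≡ 47 (mod 53)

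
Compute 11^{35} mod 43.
1

Using successive squaring:
Binary expansion of 35: 100011
Powers of 11 mod 43 (each is the square of the previous):
  11^1 ≡ 11 (mod 43)
  11^2 ≡ 11² = 121 ≡ 35 (mod 43)
  11^4 ≡ 35² = 1225 ≡ 21 (mod 43)
  11^8 ≡ 21² = 441 ≡ 11 (mod 43)
  11^16 ≡ 11² = 121 ≡ 35 (mod 43)
  11^32 ≡ 35² = 1225 ≡ 21 (mod 43)
35 = 32 + 2 + 1, so 11^35 = 11^32 × 11^2 × 11^1 ≡ 21 × 35 × 11 (mod 43)
Multiplying step by step:
  21 × 35 = 735 ≡ 4 (mod 43)
  4 × 11 = 44 ≡ 1 (mod 43)
Result: 11^35 ≡ 1 (mod 43)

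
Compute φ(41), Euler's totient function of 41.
40

Prime factorization: 41 = 41
Using the formula φ(n) = n × Π(1 - 1/p) for each prime factor p:
φ(41) = 41 × (1 - 1/41)
φ(41) = 40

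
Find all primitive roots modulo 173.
Primitive roots mod 173: {2, 3, 5, 7, 8, 11, 12, 17, 18, 19, 20, 26, 27, 28, 30, 32, 39, 42, 44, 45, 46, 48, 50, 53, 58, 59, 61, 62, 63, 65, 66, 68, 69, 70, 71, 72, 74, 75, 76, 79, 82, 86, 87, 91, 94, 97, 98, 99, 101, 102, 103, 104, 105, 107, 108, 110, 111, 112, 114, 115, 120, 123, 125, 127, 128, 129, 131, 134, 141, 143, 145, 146, 147, 153, 154, 155, 156, 161, 162, 165, 166, 168, 170, 171}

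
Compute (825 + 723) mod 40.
28

(825 + 723) = 1548
1548 mod 40 = 28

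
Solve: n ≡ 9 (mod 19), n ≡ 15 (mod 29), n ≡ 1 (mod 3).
M = 19 × 29 × 3 = 1653. M₁ = 87, y₁ ≡ 7 (mod 19). M₂ = 57, y₂ ≡ 28 (mod 29). M₃ = 551, y₃ ≡ 2 (mod 3). n = 9×87×7 + 15×57×28 + 1×551×2 ≡ 769 (mod 1653)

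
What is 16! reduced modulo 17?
By Wilson's theorem, (16)! ≡ -1 ≡ 16 (mod 17)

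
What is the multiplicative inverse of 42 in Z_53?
24

Using Extended Euclidean Algorithm:
gcd(42, 53) = 1
Bezout coefficients: 42 × 24 + 53 × -19 = 1
So 42 × 24 ≡ 1 (mod 53)
The inverse is 24 mod 53 = 24
Verification: 42 × 24 = 1008 = 19 × 53 + 1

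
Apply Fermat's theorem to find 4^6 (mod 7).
By Fermat's Little Theorem, 4^{6} ≡ 1 (mod 7) since 7 is prime and gcd(4, 7) = 1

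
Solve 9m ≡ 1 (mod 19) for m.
9^(-1) ≡ 17 (mod 19). Verification: 9 × 17 = 153 ≡ 1 (mod 19)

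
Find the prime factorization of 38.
2 × 19

Divide by primes starting from smallest:
38 ÷ 2 = 19
19 ÷ 19 = 1

38 = 2 × 19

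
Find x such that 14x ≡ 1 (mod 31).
14^(-1) ≡ 20 (mod 31). Verification: 14 × 20 = 280 ≡ 1 (mod 31)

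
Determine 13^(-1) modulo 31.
13^(-1) ≡ 12 (mod 31). Verification: 13 × 12 = 156 ≡ 1 (mod 31)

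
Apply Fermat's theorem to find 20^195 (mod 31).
By Fermat: 20^{30} ≡ 1 (mod 31). 195 = 6×30 + 15. So 20^{195} ≡ 20^{15} ≡ 1 (mod 31)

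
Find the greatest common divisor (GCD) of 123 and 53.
1

Using the Euclidean algorithm:
123 = 2 × 53 + 17
53 = 3 × 17 + 2
17 = 8 × 2 + 1
2 = 2 × 1 + 0

GCD(123, 53) = 1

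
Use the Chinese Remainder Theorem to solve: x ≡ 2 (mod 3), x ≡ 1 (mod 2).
M = 3 × 2 = 6. M₁ = 2, y₁ ≡ 2 (mod 3). M₂ = 3, y₂ ≡ 1 (mod 2). x = 2×2×2 + 1×3×1 ≡ 5 (mod 6)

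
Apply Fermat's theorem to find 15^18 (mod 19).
By Fermat's Little Theorem, 15^{18} ≡ 1 (mod 19) since 19 is prime and gcd(15, 19) = 1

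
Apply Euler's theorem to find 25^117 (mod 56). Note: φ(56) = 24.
By Euler: 25^{24} ≡ 1 (mod 56) since gcd(25, 56) = 1. 117 = 4×24 + 21. So 25^{117} ≡ 25^{21} ≡ 1 (mod 56)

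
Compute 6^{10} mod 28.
8

Using successive squaring:
Binary expansion of 10: 1010
Powers of 6 mod 28 (each is the square of the previous):
  6^1 ≡ 6 (mod 28)
  6^2 ≡ 6² = 36 ≡ 8 (mod 28)
  6^4 ≡ 8² = 64 ≡ 8 (mod 28)
  6^8 ≡ 8² = 64 ≡ 8 (mod 28)
10 = 8 + 2, so 6^10 = 6^8 × 6^2 ≡ 8 × 8 (mod 28)
Multiplying step by step:
  8 × 8 = 64 ≡ 8 (mod 28)
Result: 6^10 ≡ 8 (mod 28)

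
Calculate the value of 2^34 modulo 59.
Using repeated squaring. 34 = 32 + 2 (binary 100010). Repeated squaring mod 59: 2^1 ≡ 2; 2^2 ≡ 2² = 4 ≡ 4; 2^4 ≡ 4² = 16 ≡ 16; 2^8 ≡ 16² = 256 ≡ 20; 2^16 ≡ 20² = 400 ≡ 46; 2^32 ≡ 46² = 2116 ≡ 51. Multiply: 2^34 = 2^32 × 2^2 ≡ 51 × 4 (mod 59): 51 × 4 = 204 ≡ 27. So 2^34 ≡ 27 (mod 59).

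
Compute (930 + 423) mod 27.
3

(930 + 423) = 1353
1353 mod 27 = 3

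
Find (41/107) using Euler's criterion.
(41/107) = 41^{53} mod 107 = 1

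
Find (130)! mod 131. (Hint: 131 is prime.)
By Wilson's theorem, (130)! ≡ -1 ≡ 130 (mod 131)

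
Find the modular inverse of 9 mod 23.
9^(-1) ≡ 18 (mod 23). Verification: 9 × 18 = 162 ≡ 1 (mod 23)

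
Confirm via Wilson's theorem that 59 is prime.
(58)! mod 59 = 58. Since this equals -1 (mod 59), Wilson confirms 59 is prime.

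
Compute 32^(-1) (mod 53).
32^(-1) ≡ 5 (mod 53). Verification: 32 × 5 = 160 ≡ 1 (mod 53)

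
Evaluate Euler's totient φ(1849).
1806

Prime factorization: 1849 = 43^2
Using the formula φ(n) = n × Π(1 - 1/p) for each prime factor p:
φ(1849) = 1849 × (1 - 1/43)
φ(1849) = 1806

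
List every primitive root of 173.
Primitive roots mod 173: {2, 3, 5, 7, 8, 11, 12, 17, 18, 19, 20, 26, 27, 28, 30, 32, 39, 42, 44, 45, 46, 48, 50, 53, 58, 59, 61, 62, 63, 65, 66, 68, 69, 70, 71, 72, 74, 75, 76, 79, 82, 86, 87, 91, 94, 97, 98, 99, 101, 102, 103, 104, 105, 107, 108, 110, 111, 112, 114, 115, 120, 123, 125, 127, 128, 129, 131, 134, 141, 143, 145, 146, 147, 153, 154, 155, 156, 161, 162, 165, 166, 168, 170, 171}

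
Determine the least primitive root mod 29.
p - 1 = 28 has prime divisors 2, 7. h is a primitive root mod 29 iff h^(28/q) ≢ 1 (mod 29) for each such q.
h = 2: 2^14 ≡ 28, 2^4 ≡ 16 (mod 29); none is 1, so 2 has order 28 and is a primitive root.
The smallest primitive root mod 29 is g = 2.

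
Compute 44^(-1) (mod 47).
44^(-1) ≡ 31 (mod 47). Verification: 44 × 31 = 1364 ≡ 1 (mod 47)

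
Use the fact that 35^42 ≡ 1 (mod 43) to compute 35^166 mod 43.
By Fermat: 35^{42} ≡ 1 (mod 43). 166 = 3×42 + 40. So 35^{166} ≡ 35^{40} ≡ 41 (mod 43)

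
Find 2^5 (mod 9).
5 = 4 + 1 (binary 101). Repeated squaring mod 9: 2^1 ≡ 2; 2^2 ≡ 2² = 4 ≡ 4; 2^4 ≡ 4² = 16 ≡ 7. Multiply: 2^5 = 2^4 × 2^1 ≡ 7 × 2 (mod 9): 7 × 2 = 14 ≡ 5. So 2^5 ≡ 5 (mod 9).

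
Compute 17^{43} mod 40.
33

Using successive squaring:
Binary expansion of 43: 101011
Powers of 17 mod 40 (each is the square of the previous):
  17^1 ≡ 17 (mod 40)
  17^2 ≡ 17² = 289 ≡ 9 (mod 40)
  17^4 ≡ 9² = 81 ≡ 1 (mod 40)
  17^8 ≡ 1² = 1 ≡ 1 (mod 40)
  17^16 ≡ 1² = 1 ≡ 1 (mod 40)
  17^32 ≡ 1² = 1 ≡ 1 (mod 40)
43 = 32 + 8 + 2 + 1, so 17^43 = 17^32 × 17^8 × 17^2 × 17^1 ≡ 1 × 1 × 9 × 17 (mod 40)
Multiplying step by step:
  1 × 1 = 1 ≡ 1 (mod 40)
  1 × 9 = 9 ≡ 9 (mod 40)
  9 × 17 = 153 ≡ 33 (mod 40)
Result: 17^43 ≡ 33 (mod 40)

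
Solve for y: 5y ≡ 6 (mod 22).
10

Since gcd(5, 22) = 1 divides 6, a solution exists.
Multiply both sides by the inverse of 5 mod 22:
  5^(-1) mod 22 = 9
  x ≡ 9 × 6 ≡ 54 ≡ 10 (mod 22)
Verification: 5 × 10 = 50 = 2 × 22 + 6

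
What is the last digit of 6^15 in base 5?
Using Fermat: 6^{4} ≡ 1 (mod 5). 15 ≡ 3 (mod 4). So 6^{15} ≡ 6^{3} ≡ 1 (mod 5)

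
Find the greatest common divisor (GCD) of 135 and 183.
3

Using the Euclidean algorithm:
135 = 0 × 183 + 135
183 = 1 × 135 + 48
135 = 2 × 48 + 39
48 = 1 × 39 + 9
39 = 4 × 9 + 3
9 = 3 × 3 + 0

GCD(135, 183) = 3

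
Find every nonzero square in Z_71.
QRs mod 71: {1, 2, 3, 4, 5, 6, 8, 9, 10, 12, 15, 16, 18, 19, 20, 24, 25, 27, 29, 30, 32, 36, 37, 38, 40, 43, 45, 48, 49, 50, 54, 57, 58, 60, 64}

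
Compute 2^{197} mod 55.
7

Using successive squaring:
Binary expansion of 197: 11000101
Powers of 2 mod 55 (each is the square of the previous):
  2^1 ≡ 2 (mod 55)
  2^2 ≡ 2² = 4 ≡ 4 (mod 55)
  2^4 ≡ 4² = 16 ≡ 16 (mod 55)
  2^8 ≡ 16² = 256 ≡ 36 (mod 55)
  2^16 ≡ 36² = 1296 ≡ 31 (mod 55)
  2^32 ≡ 31² = 961 ≡ 26 (mod 55)
  2^64 ≡ 26² = 676 ≡ 16 (mod 55)
  2^128 ≡ 16² = 256 ≡ 36 (mod 55)
197 = 128 + 64 + 4 + 1, so 2^197 = 2^128 × 2^64 × 2^4 × 2^1 ≡ 36 × 16 × 16 × 2 (mod 55)
Multiplying step by step:
  36 × 16 = 576 ≡ 26 (mod 55)
  26 × 16 = 416 ≡ 31 (mod 55)
  31 × 2 = 62 ≡ 7 (mod 55)
Result: 2^197 ≡ 7 (mod 55)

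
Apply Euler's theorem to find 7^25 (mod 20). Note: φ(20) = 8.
By Euler: 7^{8} ≡ 1 (mod 20) since gcd(7, 20) = 1. 25 = 3×8 + 1. So 7^{25} ≡ 7^{1} ≡ 7 (mod 20)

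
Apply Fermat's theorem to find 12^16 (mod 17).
By Fermat's Little Theorem, 12^{16} ≡ 1 (mod 17) since 17 is prime and gcd(12, 17) = 1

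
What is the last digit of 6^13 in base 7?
Using Fermat: 6^{6} ≡ 1 (mod 7). 13 ≡ 1 (mod 6). So 6^{13} ≡ 6^{1} ≡ 6 (mod 7)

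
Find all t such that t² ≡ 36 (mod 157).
The square roots of 36 mod 157 are 6 and 151. Verify: 6² = 36 ≡ 36 (mod 157)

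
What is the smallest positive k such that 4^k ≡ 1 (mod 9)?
Powers of 4 mod 9: 4^1≡4, 4^2≡7, 4^3≡1. Order = 3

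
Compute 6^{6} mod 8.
0

Using successive squaring:
Binary expansion of 6: 110
Powers of 6 mod 8 (each is the square of the previous):
  6^1 ≡ 6 (mod 8)
  6^2 ≡ 6² = 36 ≡ 4 (mod 8)
  6^4 ≡ 4² = 16 ≡ 0 (mod 8)
6 = 4 + 2, so 6^6 = 6^4 × 6^2 ≡ 0 × 4 (mod 8)
Multiplying step by step:
  0 × 4 = 0 ≡ 0 (mod 8)
Result: 6^6 ≡ 0 (mod 8)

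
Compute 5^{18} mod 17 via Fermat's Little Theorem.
8

By Fermat's Little Theorem, a^(p-1) ≡ 1 (mod p) for prime p and gcd(a, p) = 1
Here p = 17, so 5^16 ≡ 1 (mod 17)
We can reduce the exponent: 18 mod 16 = 2
So 5^18 ≡ 5^2 (mod 17)
Computing: 5^2 mod 17 = 8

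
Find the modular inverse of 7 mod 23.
7^(-1) ≡ 10 (mod 23). Verification: 7 × 10 = 70 ≡ 1 (mod 23)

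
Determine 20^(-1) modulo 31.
20^(-1) ≡ 14 (mod 31). Verification: 20 × 14 = 280 ≡ 1 (mod 31)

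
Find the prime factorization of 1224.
2^3 × 3^2 × 17

Divide by primes starting from smallest:
1224 ÷ 2 = 612
612 ÷ 2 = 306
306 ÷ 2 = 153
153 ÷ 3 = 51
51 ÷ 3 = 17
17 ÷ 17 = 1

1224 = 2^3 × 3^2 × 17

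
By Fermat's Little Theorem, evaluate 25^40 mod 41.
By Fermat's Little Theorem, 25^{40} ≡ 1 (mod 41) since 41 is prime and gcd(25, 41) = 1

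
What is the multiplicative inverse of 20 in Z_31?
14

Using Extended Euclidean Algorithm:
gcd(20, 31) = 1
Bezout coefficients: 20 × 14 + 31 × -9 = 1
So 20 × 14 ≡ 1 (mod 31)
The inverse is 14 mod 31 = 14
Verification: 20 × 14 = 280 = 9 × 31 + 1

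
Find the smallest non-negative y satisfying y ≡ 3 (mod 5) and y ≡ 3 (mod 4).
M = 5 × 4 = 20. M₁ = 4, y₁ ≡ 4 (mod 5). M₂ = 5, y₂ ≡ 1 (mod 4). y = 3×4×4 + 3×5×1 ≡ 3 (mod 20)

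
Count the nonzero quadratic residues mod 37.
For prime 37, there are (p-1)/2 = (37-1)/2 = 18 quadratic residues (excluding 0).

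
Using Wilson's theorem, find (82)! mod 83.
By Wilson's theorem, (82)! ≡ -1 ≡ 82 (mod 83)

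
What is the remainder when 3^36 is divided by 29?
Using Fermat: 3^{28} ≡ 1 (mod 29). 36 ≡ 8 (mod 28). So 3^{36} ≡ 3^{8} ≡ 7 (mod 29)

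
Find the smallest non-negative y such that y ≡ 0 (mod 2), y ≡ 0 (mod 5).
0

Using the Chinese Remainder Theorem:
M = product of moduli = 10
For equation 1: M_1 = 5, 5 ≡ 1 (mod 2), inverse of 5 mod 2 is 1 (check: 1 × 1 = 1 ≡ 1 (mod 2))
For equation 2: M_2 = 2, 2 ≡ 2 (mod 5), inverse of 2 mod 5 is 3 (check: 2 × 3 = 6 ≡ 1 (mod 5))
Combine: y ≡ Σ r_i×M_i×(M_i⁻¹ mod m_i) = 0×5×1 + 0×2×3 = 0 + 0 = 0
0 mod 10 = 0
y ≡ 0 (mod 10)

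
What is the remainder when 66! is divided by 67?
By Wilson's theorem, (66)! ≡ -1 ≡ 66 (mod 67)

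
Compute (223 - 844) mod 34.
25

(223 - 844) = -621
-621 mod 34 = 25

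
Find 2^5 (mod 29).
5 = 4 + 1 (binary 101). Repeated squaring mod 29: 2^1 ≡ 2; 2^2 ≡ 2² = 4 ≡ 4; 2^4 ≡ 4² = 16 ≡ 16. Multiply: 2^5 = 2^4 × 2^1 ≡ 16 × 2 (mod 29): 16 × 2 = 32 ≡ 3. So 2^5 ≡ 3 (mod 29).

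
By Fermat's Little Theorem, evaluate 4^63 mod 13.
By Fermat: 4^{12} ≡ 1 (mod 13). 63 = 5×12 + 3. So 4^{63} ≡ 4^{3} ≡ 12 (mod 13)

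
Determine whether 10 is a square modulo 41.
By Euler's criterion: 10^{20} ≡ 1 (mod 41). Since this equals 1, 10 is a QR.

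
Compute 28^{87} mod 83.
69

Using successive squaring:
Binary expansion of 87: 1010111
Powers of 28 mod 83 (each is the square of the previous):
  28^1 ≡ 28 (mod 83)
  28^2 ≡ 28² = 784 ≡ 37 (mod 83)
  28^4 ≡ 37² = 1369 ≡ 41 (mod 83)
  28^8 ≡ 41² = 1681 ≡ 21 (mod 83)
  28^16 ≡ 21² = 441 ≡ 26 (mod 83)
  28^32 ≡ 26² = 676 ≡ 12 (mod 83)
  28^64 ≡ 12² = 144 ≡ 61 (mod 83)
87 = 64 + 16 + 4 + 2 + 1, so 28^87 = 28^64 × 28^16 × 28^4 × 28^2 × 28^1 ≡ 61 × 26 × 41 × 37 × 28 (mod 83)
Multiplying step by step:
  61 × 26 = 1586 ≡ 9 (mod 83)
  9 × 41 = 369 ≡ 37 (mod 83)
  37 × 37 = 1369 ≡ 41 (mod 83)
  41 × 28 = 1148 ≡ 69 (mod 83)
Result: 28^87 ≡ 69 (mod 83)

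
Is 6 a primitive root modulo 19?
p - 1 = 18 has prime divisors 2, 3. Check 6^(18/q) mod 19 for each: 6^(18/2) = 6^9 ≡ 1, 6^(18/3) = 6^6 ≡ 11 (mod 19). Since 6^9 ≡ 1 (mod 19), the order of 6 divides 9 (in fact the order is 9) ≠ 18, so it is not a primitive root.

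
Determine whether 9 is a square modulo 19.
By Euler's criterion: 9^{9} ≡ 1 (mod 19). Since this equals 1, 9 is a QR.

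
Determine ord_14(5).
Powers of 5 mod 14: 5^1≡5, 5^2≡11, 5^3≡13, 5^4≡9, 5^5≡3, 5^6≡1. Order = 6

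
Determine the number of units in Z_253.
220

Prime factorization: 253 = 11 × 23
Using the formula φ(n) = n × Π(1 - 1/p) for each prime factor p:
φ(253) = 253 × (1 - 1/11) × (1 - 1/23)
φ(253) = 220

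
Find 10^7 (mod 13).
7 = 4 + 2 + 1 (binary 111). Repeated squaring mod 13: 10^1 ≡ 10; 10^2 ≡ 10² = 100 ≡ 9; 10^4 ≡ 9² = 81 ≡ 3. Multiply: 10^7 = 10^4 × 10^2 × 10^1 ≡ 3 × 9 × 10 (mod 13): 3 × 9 = 27 ≡ 1; 1 × 10 = 10 ≡ 10. So 10^7 ≡ 10 (mod 13).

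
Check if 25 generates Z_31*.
p - 1 = 30 has prime divisors 2, 3, 5. Check 25^(30/q) mod 31 for each: 25^(30/2) = 25^15 ≡ 1, 25^(30/3) = 25^10 ≡ 25, 25^(30/5) = 25^6 ≡ 1 (mod 31). Since 25^15 ≡ 1 (mod 31), the order of 25 divides 15 (in fact the order is 3) ≠ 30, so it is not a primitive root.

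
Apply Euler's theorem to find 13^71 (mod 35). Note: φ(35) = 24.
By Euler: 13^{24} ≡ 1 (mod 35) since gcd(13, 35) = 1. 71 = 2×24 + 23. So 13^{71} ≡ 13^{23} ≡ 27 (mod 35)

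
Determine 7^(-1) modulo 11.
7^(-1) ≡ 8 (mod 11). Verification: 7 × 8 = 56 ≡ 1 (mod 11)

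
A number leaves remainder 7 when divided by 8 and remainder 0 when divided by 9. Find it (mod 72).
M = 8 × 9 = 72. M₁ = 9, y₁ ≡ 1 (mod 8). M₂ = 8, y₂ ≡ 8 (mod 9). x = 7×9×1 + 0×8×8 ≡ 63 (mod 72)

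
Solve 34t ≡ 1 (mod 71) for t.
23

Using Extended Euclidean Algorithm:
gcd(34, 71) = 1
Bezout coefficients: 34 × 23 + 71 × -11 = 1
So 34 × 23 ≡ 1 (mod 71)
The inverse is 23 mod 71 = 23
Verification: 34 × 23 = 782 = 11 × 71 + 1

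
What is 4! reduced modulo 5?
By Wilson's theorem, (4)! ≡ -1 ≡ 4 (mod 5)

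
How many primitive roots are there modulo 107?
Number of primitive roots mod 107 = φ(106) = 52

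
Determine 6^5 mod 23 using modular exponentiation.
5 = 4 + 1 (binary 101). Repeated squaring mod 23: 6^1 ≡ 6; 6^2 ≡ 6² = 36 ≡ 13; 6^4 ≡ 13² = 169 ≡ 8. Multiply: 6^5 = 6^4 × 6^1 ≡ 8 × 6 (mod 23): 8 × 6 = 48 ≡ 2. So 6^5 ≡ 2 (mod 23).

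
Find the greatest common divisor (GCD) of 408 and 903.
3

Using the Euclidean algorithm:
408 = 0 × 903 + 408
903 = 2 × 408 + 87
408 = 4 × 87 + 60
87 = 1 × 60 + 27
60 = 2 × 27 + 6
27 = 4 × 6 + 3
6 = 2 × 3 + 0

GCD(408, 903) = 3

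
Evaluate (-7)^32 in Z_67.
Using repeated squaring. (-7) ≡ 60 (mod 67). 32 = 32 (binary 100000). Repeated squaring mod 67: 60^1 ≡ 60; 60^2 ≡ 60² = 3600 ≡ 49; 60^4 ≡ 49² = 2401 ≡ 56; 60^8 ≡ 56² = 3136 ≡ 54; 60^16 ≡ 54² = 2916 ≡ 35; 60^32 ≡ 35² = 1225 ≡ 19. So (-7)^32 ≡ 19 (mod 67).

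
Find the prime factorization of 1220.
2^2 × 5 × 61

Divide by primes starting from smallest:
1220 ÷ 2 = 610
610 ÷ 2 = 305
305 ÷ 5 = 61
61 ÷ 61 = 1

1220 = 2^2 × 5 × 61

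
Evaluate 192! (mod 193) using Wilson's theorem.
By Wilson's theorem, (192)! ≡ -1 ≡ 192 (mod 193)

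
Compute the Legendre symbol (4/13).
(4/13) = 4^{6} mod 13 = 1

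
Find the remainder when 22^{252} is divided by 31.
By Fermat: 22^{30} ≡ 1 (mod 31). 252 = 8×30 + 12. So 22^{252} ≡ 22^{12} ≡ 2 (mod 31)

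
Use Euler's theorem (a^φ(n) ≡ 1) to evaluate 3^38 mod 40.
By Euler: 3^{16} ≡ 1 (mod 40) since gcd(3, 40) = 1. 38 = 2×16 + 6. So 3^{38} ≡ 3^{6} ≡ 9 (mod 40)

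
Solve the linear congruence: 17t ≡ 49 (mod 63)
14

Since gcd(17, 63) = 1 divides 49, a solution exists.
Multiply both sides by the inverse of 17 mod 63:
  17^(-1) mod 63 = 26
  x ≡ 26 × 49 ≡ 1274 ≡ 14 (mod 63)
Verification: 17 × 14 = 238 = 3 × 63 + 49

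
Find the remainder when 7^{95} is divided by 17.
By Fermat: 7^{16} ≡ 1 (mod 17). 95 = 5×16 + 15. So 7^{95} ≡ 7^{15} ≡ 5 (mod 17)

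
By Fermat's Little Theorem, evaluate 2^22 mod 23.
By Fermat's Little Theorem, 2^{22} ≡ 1 (mod 23) since 23 is prime and gcd(2, 23) = 1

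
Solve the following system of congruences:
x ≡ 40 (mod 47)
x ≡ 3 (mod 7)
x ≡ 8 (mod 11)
745

Using the Chinese Remainder Theorem:
M = product of moduli = 3619
For equation 1: M_1 = 77, 77 ≡ 30 (mod 47), inverse of 77 mod 47 is 11 (check: 30 × 11 = 330 ≡ 1 (mod 47))
For equation 2: M_2 = 517, 517 ≡ 6 (mod 7), inverse of 517 mod 7 is 6 (check: 6 × 6 = 36 ≡ 1 (mod 7))
For equation 3: M_3 = 329, 329 ≡ 10 (mod 11), inverse of 329 mod 11 is 10 (check: 10 × 10 = 100 ≡ 1 (mod 11))
Combine: x ≡ Σ r_i×M_i×(M_i⁻¹ mod m_i) = 40×77×11 + 3×517×6 + 8×329×10 = 33880 + 9306 + 26320 = 69506
69506 mod 3619 = 745
x ≡ 745 (mod 3619)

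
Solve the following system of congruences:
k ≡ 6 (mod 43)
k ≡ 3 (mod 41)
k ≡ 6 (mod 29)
44898

Using the Chinese Remainder Theorem:
M = product of moduli = 51127
For equation 1: M_1 = 1189, 1189 ≡ 28 (mod 43), inverse of 1189 mod 43 is 20 (check: 28 × 20 = 560 ≡ 1 (mod 43))
For equation 2: M_2 = 1247, 1247 ≡ 17 (mod 41), inverse of 1247 mod 41 is 29 (check: 17 × 29 = 493 ≡ 1 (mod 41))
For equation 3: M_3 = 1763, 1763 ≡ 23 (mod 29), inverse of 1763 mod 29 is 24 (check: 23 × 24 = 552 ≡ 1 (mod 29))
Combine: k ≡ Σ r_i×M_i×(M_i⁻¹ mod m_i) = 6×1189×20 + 3×1247×29 + 6×1763×24 = 142680 + 108489 + 253872 = 505041
505041 mod 51127 = 44898
k ≡ 44898 (mod 51127)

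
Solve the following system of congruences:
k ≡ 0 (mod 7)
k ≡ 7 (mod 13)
7

Using the Chinese Remainder Theorem:
M = product of moduli = 91
For equation 1: M_1 = 13, 13 ≡ 6 (mod 7), inverse of 13 mod 7 is 6 (check: 6 × 6 = 36 ≡ 1 (mod 7))
For equation 2: M_2 = 7, 7 ≡ 7 (mod 13), inverse of 7 mod 13 is 2 (check: 7 × 2 = 14 ≡ 1 (mod 13))
Combine: k ≡ Σ r_i×M_i×(M_i⁻¹ mod m_i) = 0×13×6 + 7×7×2 = 0 + 98 = 98
98 mod 91 = 7
k ≡ 7 (mod 91)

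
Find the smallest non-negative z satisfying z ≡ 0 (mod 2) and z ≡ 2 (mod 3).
M = 2 × 3 = 6. M₁ = 3, y₁ ≡ 1 (mod 2). M₂ = 2, y₂ ≡ 2 (mod 3). z = 0×3×1 + 2×2×2 ≡ 2 (mod 6)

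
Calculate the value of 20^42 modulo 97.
Using repeated squaring. 42 = 32 + 8 + 2 (binary 101010). Repeated squaring mod 97: 20^1 ≡ 20; 20^2 ≡ 20² = 400 ≡ 12; 20^4 ≡ 12² = 144 ≡ 47; 20^8 ≡ 47² = 2209 ≡ 75; 20^16 ≡ 75² = 5625 ≡ 96; 20^32 ≡ 96² = 9216 ≡ 1. Multiply: 20^42 = 20^32 × 20^8 × 20^2 ≡ 1 × 75 × 12 (mod 97): 1 × 75 = 75 ≡ 75; 75 × 12 = 900 ≡ 27. So 20^42 ≡ 27 (mod 97).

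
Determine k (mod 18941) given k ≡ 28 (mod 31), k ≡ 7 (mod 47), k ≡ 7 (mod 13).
4895

Using the Chinese Remainder Theorem:
M = product of moduli = 18941
For equation 1: M_1 = 611, 611 ≡ 22 (mod 31), inverse of 611 mod 31 is 24 (check: 22 × 24 = 528 ≡ 1 (mod 31))
For equation 2: M_2 = 403, 403 ≡ 27 (mod 47), inverse of 403 mod 47 is 7 (check: 27 × 7 = 189 ≡ 1 (mod 47))
For equation 3: M_3 = 1457, 1457 ≡ 1 (mod 13), inverse of 1457 mod 13 is 1 (check: 1 × 1 = 1 ≡ 1 (mod 13))
Combine: k ≡ Σ r_i×M_i×(M_i⁻¹ mod m_i) = 28×611×24 + 7×403×7 + 7×1457×1 = 410592 + 19747 + 10199 = 440538
440538 mod 18941 = 4895
k ≡ 4895 (mod 18941)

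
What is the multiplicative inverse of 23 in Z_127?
23^(-1) ≡ 116 (mod 127). Verification: 23 × 116 = 2668 ≡ 1 (mod 127)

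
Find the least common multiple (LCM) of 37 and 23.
851

First find GCD(37, 23) using the Euclidean algorithm:
37 = 1 × 23 + 14
23 = 1 × 14 + 9
14 = 1 × 9 + 5
9 = 1 × 5 + 4
5 = 1 × 4 + 1
4 = 4 × 1 + 0
GCD(37, 23) = 1

LCM formula: LCM(a, b) = (a × b) / GCD(a, b)
LCM(37, 23) = (37 × 23) / 1
LCM(37, 23) = 851 / 1
LCM(37, 23) = 851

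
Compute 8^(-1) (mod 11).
8^(-1) ≡ 7 (mod 11). Verification: 8 × 7 = 56 ≡ 1 (mod 11)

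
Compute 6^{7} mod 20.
16

Using successive squaring:
Binary expansion of 7: 111
Powers of 6 mod 20 (each is the square of the previous):
  6^1 ≡ 6 (mod 20)
  6^2 ≡ 6² = 36 ≡ 16 (mod 20)
  6^4 ≡ 16² = 256 ≡ 16 (mod 20)
7 = 4 + 2 + 1, so 6^7 = 6^4 × 6^2 × 6^1 ≡ 16 × 16 × 6 (mod 20)
Multiplying step by step:
  16 × 16 = 256 ≡ 16 (mod 20)
  16 × 6 = 96 ≡ 16 (mod 20)
Result: 6^7 ≡ 16 (mod 20)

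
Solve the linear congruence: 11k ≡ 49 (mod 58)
15

Since gcd(11, 58) = 1 divides 49, a solution exists.
Multiply both sides by the inverse of 11 mod 58:
  11^(-1) mod 58 = 37
  x ≡ 37 × 49 ≡ 1813 ≡ 15 (mod 58)
Verification: 11 × 15 = 165 = 2 × 58 + 49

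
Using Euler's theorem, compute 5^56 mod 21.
By Euler: 5^{12} ≡ 1 (mod 21) since gcd(5, 21) = 1. 56 = 4×12 + 8. So 5^{56} ≡ 5^{8} ≡ 4 (mod 21)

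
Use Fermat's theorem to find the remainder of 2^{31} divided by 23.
6

By Fermat's Little Theorem, a^(p-1) ≡ 1 (mod p) for prime p and gcd(a, p) = 1
Here p = 23, so 2^22 ≡ 1 (mod 23)
We can reduce the exponent: 31 mod 22 = 9
So 2^31 ≡ 2^9 (mod 23)
Computing: 2^9 mod 23 = 6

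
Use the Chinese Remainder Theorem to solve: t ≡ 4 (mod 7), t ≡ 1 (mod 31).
M = 7 × 31 = 217. M₁ = 31, y₁ ≡ 5 (mod 7). M₂ = 7, y₂ ≡ 9 (mod 31). t = 4×31×5 + 1×7×9 ≡ 32 (mod 217)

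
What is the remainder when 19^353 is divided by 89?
Using Fermat: 19^{88} ≡ 1 (mod 89). 353 ≡ 1 (mod 88). So 19^{353} ≡ 19^{1} ≡ 19 (mod 89)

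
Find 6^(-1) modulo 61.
51

Using Extended Euclidean Algorithm:
gcd(6, 61) = 1
Bezout coefficients: 6 × -10 + 61 × 1 = 1
So 6 × -10 ≡ 1 (mod 61)
The inverse is -10 mod 61 = 51
Verification: 6 × 51 = 306 = 5 × 61 + 1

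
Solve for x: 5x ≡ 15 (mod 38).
3

Since gcd(5, 38) = 1 divides 15, a solution exists.
Multiply both sides by the inverse of 5 mod 38:
  5^(-1) mod 38 = 23
  x ≡ 23 × 15 ≡ 345 ≡ 3 (mod 38)
Verification: 5 × 3 = 15 = 0 × 38 + 15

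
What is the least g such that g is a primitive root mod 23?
p - 1 = 22 has prime divisors 2, 11. h is a primitive root mod 23 iff h^(22/q) ≢ 1 (mod 23) for each such q.
h = 2: 2^11 ≡ 1, 2^2 ≡ 4 (mod 23); 2^11 ≡ 1, so not a primitive root.
h = 3: 3^11 ≡ 1, 3^2 ≡ 9 (mod 23); 3^11 ≡ 1, so not a primitive root.
h = 4: 4^11 ≡ 1, 4^2 ≡ 16 (mod 23); 4^11 ≡ 1, so not a primitive root.
h = 5: 5^11 ≡ 22, 5^2 ≡ 2 (mod 23); none is 1, so 5 has order 22 and is a primitive root.
The smallest primitive root mod 23 is g = 5.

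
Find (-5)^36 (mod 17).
Using Fermat: (-5)^{16} ≡ 1 (mod 17). 36 ≡ 4 (mod 16). So (-5)^{36} ≡ (-5)^{4} ≡ 13 (mod 17)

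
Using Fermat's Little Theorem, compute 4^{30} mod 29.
16

By Fermat's Little Theorem, a^(p-1) ≡ 1 (mod p) for prime p and gcd(a, p) = 1
Here p = 29, so 4^28 ≡ 1 (mod 29)
We can reduce the exponent: 30 mod 28 = 2
So 4^30 ≡ 4^2 (mod 29)
Computing: 4^2 mod 29 = 16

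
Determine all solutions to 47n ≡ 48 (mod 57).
18

Since gcd(47, 57) = 1 divides 48, a solution exists.
Multiply both sides by the inverse of 47 mod 57:
  47^(-1) mod 57 = 17
  x ≡ 17 × 48 ≡ 816 ≡ 18 (mod 57)
Verification: 47 × 18 = 846 = 14 × 57 + 48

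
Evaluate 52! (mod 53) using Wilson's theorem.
By Wilson's theorem, (52)! ≡ -1 ≡ 52 (mod 53)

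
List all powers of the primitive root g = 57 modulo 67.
g^1, g^2, ..., g^{66} mod 67: {57, 33, 5, 17, 31, 25, 18, 21, 58, 23, 38, 22, 48, 56, 43, 39, 12, 14, 61, 60, 3, 37, 32, 15, 51, 26, 8, 54, 63, 40, 2, 47, 66, 10, 34, 62, 50, 36, 42, 49, 46, 9, 44, 29, 45, 19, 11, 24, 28, 55, 53, 6, 7, 64, 30, 35, 52, 16, 41, 59, 13, 4, 27, 65, 20, 1}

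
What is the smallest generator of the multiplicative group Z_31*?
p - 1 = 30 has prime divisors 2, 3, 5. h is a primitive root mod 31 iff h^(30/q) ≢ 1 (mod 31) for each such q.
h = 2: 2^15 ≡ 1, 2^10 ≡ 1, 2^6 ≡ 2 (mod 31); 2^15 ≡ 1, so not a primitive root.
h = 3: 3^15 ≡ 30, 3^10 ≡ 25, 3^6 ≡ 16 (mod 31); none is 1, so 3 has order 30 and is a primitive root.
The smallest primitive root mod 31 is g = 3.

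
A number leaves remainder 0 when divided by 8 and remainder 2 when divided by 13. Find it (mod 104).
M = 8 × 13 = 104. M₁ = 13, y₁ ≡ 5 (mod 8). M₂ = 8, y₂ ≡ 5 (mod 13). m = 0×13×5 + 2×8×5 ≡ 80 (mod 104)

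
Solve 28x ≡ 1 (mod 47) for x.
42

Using Extended Euclidean Algorithm:
gcd(28, 47) = 1
Bezout coefficients: 28 × -5 + 47 × 3 = 1
So 28 × -5 ≡ 1 (mod 47)
The inverse is -5 mod 47 = 42
Verification: 28 × 42 = 1176 = 25 × 47 + 1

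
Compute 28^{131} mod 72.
64

Using successive squaring:
Binary expansion of 131: 10000011
Powers of 28 mod 72 (each is the square of the previous):
  28^1 ≡ 28 (mod 72)
  28^2 ≡ 28² = 784 ≡ 64 (mod 72)
  28^4 ≡ 64² = 4096 ≡ 64 (mod 72)
  28^8 ≡ 64² = 4096 ≡ 64 (mod 72)
  28^16 ≡ 64² = 4096 ≡ 64 (mod 72)
  28^32 ≡ 64² = 4096 ≡ 64 (mod 72)
  28^64 ≡ 64² = 4096 ≡ 64 (mod 72)
  28^128 ≡ 64² = 4096 ≡ 64 (mod 72)
131 = 128 + 2 + 1, so 28^131 = 28^128 × 28^2 × 28^1 ≡ 64 × 64 × 28 (mod 72)
Multiplying step by step:
  64 × 64 = 4096 ≡ 64 (mod 72)
  64 × 28 = 1792 ≡ 64 (mod 72)
Result: 28^131 ≡ 64 (mod 72)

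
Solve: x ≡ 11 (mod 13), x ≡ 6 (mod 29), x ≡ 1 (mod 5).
M = 13 × 29 × 5 = 1885. M₁ = 145, y₁ ≡ 7 (mod 13). M₂ = 65, y₂ ≡ 25 (mod 29). M₃ = 377, y₃ ≡ 3 (mod 5). x = 11×145×7 + 6×65×25 + 1×377×3 ≡ 1311 (mod 1885)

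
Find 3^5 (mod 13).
5 = 4 + 1 (binary 101). Repeated squaring mod 13: 3^1 ≡ 3; 3^2 ≡ 3² = 9 ≡ 9; 3^4 ≡ 9² = 81 ≡ 3. Multiply: 3^5 = 3^4 × 3^1 ≡ 3 × 3 (mod 13): 3 × 3 = 9 ≡ 9. So 3^5 ≡ 9 (mod 13).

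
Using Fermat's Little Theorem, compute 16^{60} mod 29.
25

By Fermat's Little Theorem, a^(p-1) ≡ 1 (mod p) for prime p and gcd(a, p) = 1
Here p = 29, so 16^28 ≡ 1 (mod 29)
We can reduce the exponent: 60 mod 28 = 4
So 16^60 ≡ 16^4 (mod 29)
Computing: 16^4 mod 29 = 25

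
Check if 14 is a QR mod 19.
By Euler's criterion: 14^{9} ≡ 18 (mod 19). Since this equals -1 (≡ 18), 14 is not a QR.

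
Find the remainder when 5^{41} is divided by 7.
By Fermat: 5^{6} ≡ 1 (mod 7). 41 = 6×6 + 5. So 5^{41} ≡ 5^{5} ≡ 3 (mod 7)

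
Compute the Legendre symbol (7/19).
(7/19) = 7^{9} mod 19 = 1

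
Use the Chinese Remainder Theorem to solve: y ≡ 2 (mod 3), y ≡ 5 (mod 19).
M = 3 × 19 = 57. M₁ = 19, y₁ ≡ 1 (mod 3). M₂ = 3, y₂ ≡ 13 (mod 19). y = 2×19×1 + 5×3×13 ≡ 5 (mod 57)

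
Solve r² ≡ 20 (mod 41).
The square roots of 20 mod 41 are 26 and 15. Verify: 26² = 676 ≡ 20 (mod 41)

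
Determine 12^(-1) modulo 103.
12^(-1) ≡ 43 (mod 103). Verification: 12 × 43 = 516 ≡ 1 (mod 103)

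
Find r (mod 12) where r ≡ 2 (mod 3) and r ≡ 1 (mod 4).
M = 3 × 4 = 12. M₁ = 4, y₁ ≡ 1 (mod 3). M₂ = 3, y₂ ≡ 3 (mod 4). r = 2×4×1 + 1×3×3 ≡ 5 (mod 12)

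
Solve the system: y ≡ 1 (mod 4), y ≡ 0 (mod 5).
M = 4 × 5 = 20. M₁ = 5, y₁ ≡ 1 (mod 4). M₂ = 4, y₂ ≡ 4 (mod 5). y = 1×5×1 + 0×4×4 ≡ 5 (mod 20)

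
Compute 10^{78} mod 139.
55

Using successive squaring:
Binary expansion of 78: 1001110
Powers of 10 mod 139 (each is the square of the previous):
  10^1 ≡ 10 (mod 139)
  10^2 ≡ 10² = 100 ≡ 100 (mod 139)
  10^4 ≡ 100² = 10000 ≡ 131 (mod 139)
  10^8 ≡ 131² = 17161 ≡ 64 (mod 139)
  10^16 ≡ 64² = 4096 ≡ 65 (mod 139)
  10^32 ≡ 65² = 4225 ≡ 55 (mod 139)
  10^64 ≡ 55² = 3025 ≡ 106 (mod 139)
78 = 64 + 8 + 4 + 2, so 10^78 = 10^64 × 10^8 × 10^4 × 10^2 ≡ 106 × 64 × 131 × 100 (mod 139)
Multiplying step by step:
  106 × 64 = 6784 ≡ 112 (mod 139)
  112 × 131 = 14672 ≡ 77 (mod 139)
  77 × 100 = 7700 ≡ 55 (mod 139)
Result: 10^78 ≡ 55 (mod 139)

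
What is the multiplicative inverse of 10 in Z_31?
28

Using Extended Euclidean Algorithm:
gcd(10, 31) = 1
Bezout coefficients: 10 × -3 + 31 × 1 = 1
So 10 × -3 ≡ 1 (mod 31)
The inverse is -3 mod 31 = 28
Verification: 10 × 28 = 280 = 9 × 31 + 1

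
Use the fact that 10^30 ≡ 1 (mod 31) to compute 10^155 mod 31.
By Fermat: 10^{30} ≡ 1 (mod 31). 155 ≡ 5 (mod 30). So 10^{155} ≡ 10^{5} ≡ 25 (mod 31)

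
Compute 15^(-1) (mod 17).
8

Using Extended Euclidean Algorithm:
gcd(15, 17) = 1
Bezout coefficients: 15 × 8 + 17 × -7 = 1
So 15 × 8 ≡ 1 (mod 17)
The inverse is 8 mod 17 = 8
Verification: 15 × 8 = 120 = 7 × 17 + 1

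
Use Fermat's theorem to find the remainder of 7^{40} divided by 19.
7

By Fermat's Little Theorem, a^(p-1) ≡ 1 (mod p) for prime p and gcd(a, p) = 1
Here p = 19, so 7^18 ≡ 1 (mod 19)
We can reduce the exponent: 40 mod 18 = 4
So 7^40 ≡ 7^4 (mod 19)
Computing: 7^4 mod 19 = 7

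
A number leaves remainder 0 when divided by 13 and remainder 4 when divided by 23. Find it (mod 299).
M = 13 × 23 = 299. M₁ = 23, y₁ ≡ 4 (mod 13). M₂ = 13, y₂ ≡ 16 (mod 23). n = 0×23×4 + 4×13×16 ≡ 234 (mod 299)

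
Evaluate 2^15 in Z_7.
Using Fermat: 2^{6} ≡ 1 (mod 7). 15 ≡ 3 (mod 6). So 2^{15} ≡ 2^{3} ≡ 1 (mod 7)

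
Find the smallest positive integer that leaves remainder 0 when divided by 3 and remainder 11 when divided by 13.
M = 3 × 13 = 39. M₁ = 13, y₁ ≡ 1 (mod 3). M₂ = 3, y₂ ≡ 9 (mod 13). k = 0×13×1 + 11×3×9 ≡ 24 (mod 39). The smallest positive such number is 24.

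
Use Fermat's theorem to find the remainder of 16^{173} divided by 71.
38

By Fermat's Little Theorem, a^(p-1) ≡ 1 (mod p) for prime p and gcd(a, p) = 1
Here p = 71, so 16^70 ≡ 1 (mod 71)
We can reduce the exponent: 173 mod 70 = 33
So 16^173 ≡ 16^33 (mod 71)
Computing: 16^33 mod 71 = 38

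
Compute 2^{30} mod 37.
11

Using successive squaring:
Binary expansion of 30: 11110
Powers of 2 mod 37 (each is the square of the previous):
  2^1 ≡ 2 (mod 37)
  2^2 ≡ 2² = 4 ≡ 4 (mod 37)
  2^4 ≡ 4² = 16 ≡ 16 (mod 37)
  2^8 ≡ 16² = 256 ≡ 34 (mod 37)
  2^16 ≡ 34² = 1156 ≡ 9 (mod 37)
30 = 16 + 8 + 4 + 2, so 2^30 = 2^16 × 2^8 × 2^4 × 2^2 ≡ 9 × 34 × 16 × 4 (mod 37)
Multiplying step by step:
  9 × 34 = 306 ≡ 10 (mod 37)
  10 × 16 = 160 ≡ 12 (mod 37)
  12 × 4 = 48 ≡ 11 (mod 37)
Result: 2^30 ≡ 11 (mod 37)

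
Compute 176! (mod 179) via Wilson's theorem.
(178)! = (176)! × (177) × (178) ≡ -1 (mod 179). So (176)! ≡ -1 × [(178)(177)]^(-1) ≡ 89 (mod 179)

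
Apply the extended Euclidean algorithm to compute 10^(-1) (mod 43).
Extended GCD: 10(13) + 43(-3) = 1. So 10^(-1) ≡ 13 ≡ 13 (mod 43). Verify: 10 × 13 = 130 ≡ 1 (mod 43)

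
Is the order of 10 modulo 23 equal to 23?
No, the actual order is 22, not 23.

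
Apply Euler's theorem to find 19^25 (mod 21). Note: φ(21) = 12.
By Euler: 19^{12} ≡ 1 (mod 21) since gcd(19, 21) = 1. 25 = 2×12 + 1. So 19^{25} ≡ 19^{1} ≡ 19 (mod 21)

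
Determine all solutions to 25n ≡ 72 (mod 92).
36

Since gcd(25, 92) = 1 divides 72, a solution exists.
Multiply both sides by the inverse of 25 mod 92:
  25^(-1) mod 92 = 81
  x ≡ 81 × 72 ≡ 5832 ≡ 36 (mod 92)
Verification: 25 × 36 = 900 = 9 × 92 + 72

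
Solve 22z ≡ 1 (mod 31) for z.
22^(-1) ≡ 24 (mod 31). Verification: 22 × 24 = 528 ≡ 1 (mod 31)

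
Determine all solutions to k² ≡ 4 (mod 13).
The square roots of 4 mod 13 are 11 and 2. Verify: 11² = 121 ≡ 4 (mod 13)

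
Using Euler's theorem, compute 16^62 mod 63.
By Euler: 16^{36} ≡ 1 (mod 63) since gcd(16, 63) = 1. 62 = 1×36 + 26. So 16^{62} ≡ 16^{26} ≡ 4 (mod 63)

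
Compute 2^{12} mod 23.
2

Using successive squaring:
Binary expansion of 12: 1100
Powers of 2 mod 23 (each is the square of the previous):
  2^1 ≡ 2 (mod 23)
  2^2 ≡ 2² = 4 ≡ 4 (mod 23)
  2^4 ≡ 4² = 16 ≡ 16 (mod 23)
  2^8 ≡ 16² = 256 ≡ 3 (mod 23)
12 = 8 + 4, so 2^12 = 2^8 × 2^4 ≡ 3 × 16 (mod 23)
Multiplying step by step:
  3 × 16 = 48 ≡ 2 (mod 23)
Result: 2^12 ≡ 2 (mod 23)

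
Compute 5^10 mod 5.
5 ≡ 0 (mod 5). 10 = 8 + 2 (binary 1010). Repeated squaring mod 5: 0^1 ≡ 0; 0^2 ≡ 0² = 0 ≡ 0; 0^4 ≡ 0² = 0 ≡ 0; 0^8 ≡ 0² = 0 ≡ 0. Multiply: 5^10 ≡ 0^8 × 0^2 ≡ 0 × 0 (mod 5): 0 × 0 = 0 ≡ 0. So 5^10 ≡ 0 (mod 5).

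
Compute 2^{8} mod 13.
9

Using successive squaring:
Binary expansion of 8: 1000
Powers of 2 mod 13 (each is the square of the previous):
  2^1 ≡ 2 (mod 13)
  2^2 ≡ 2² = 4 ≡ 4 (mod 13)
  2^4 ≡ 4² = 16 ≡ 3 (mod 13)
  2^8 ≡ 3² = 9 ≡ 9 (mod 13)
8 is a power of 2, so 2^8 is the last square: ≡ 9 (mod 13)
Result: 2^8 ≡ 9 (mod 13)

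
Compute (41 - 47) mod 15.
9

(41 - 47) = -6
-6 mod 15 = 9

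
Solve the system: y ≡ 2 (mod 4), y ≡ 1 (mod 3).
M = 4 × 3 = 12. M₁ = 3, y₁ ≡ 3 (mod 4). M₂ = 4, y₂ ≡ 1 (mod 3). y = 2×3×3 + 1×4×1 ≡ 10 (mod 12)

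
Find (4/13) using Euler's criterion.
(4/13) = 4^{6} mod 13 = 1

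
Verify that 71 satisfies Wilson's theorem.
(70)! mod 71 = 70. Since this equals -1 (mod 71), Wilson confirms 71 is prime.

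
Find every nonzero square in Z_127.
QRs mod 127: {1, 2, 4, 8, 9, 11, 13, 15, 16, 17, 18, 19, 21, 22, 25, 26, 30, 31, 32, 34, 35, 36, 37, 38, 41, 42, 44, 47, 49, 50, 52, 60, 61, 62, 64, 68, 69, 70, 71, 72, 73, 74, 76, 79, 81, 82, 84, 87, 88, 94, 98, 99, 100, 103, 104, 107, 113, 115, 117, 120, 121, 122, 124}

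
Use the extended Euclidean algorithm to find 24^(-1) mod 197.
Extended GCD: 24(-41) + 197(5) = 1. So 24^(-1) ≡ 156 ≡ 156 (mod 197). Verify: 24 × 156 = 3744 ≡ 1 (mod 197)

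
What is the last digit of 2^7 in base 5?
7 = 4 + 2 + 1 (binary 111). Repeated squaring mod 5: 2^1 ≡ 2; 2^2 ≡ 2² = 4 ≡ 4; 2^4 ≡ 4² = 16 ≡ 1. Multiply: 2^7 = 2^4 × 2^2 × 2^1 ≡ 1 × 4 × 2 (mod 5): 1 × 4 = 4 ≡ 4; 4 × 2 = 8 ≡ 3. So 2^7 ≡ 3 (mod 5).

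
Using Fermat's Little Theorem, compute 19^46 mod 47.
By Fermat's Little Theorem, 19^{46} ≡ 1 (mod 47) since 47 is prime and gcd(19, 47) = 1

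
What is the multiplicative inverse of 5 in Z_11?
5^(-1) ≡ 9 (mod 11). Verification: 5 × 9 = 45 ≡ 1 (mod 11)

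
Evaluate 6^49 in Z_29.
Using Fermat: 6^{28} ≡ 1 (mod 29). 49 ≡ 21 (mod 28). So 6^{49} ≡ 6^{21} ≡ 28 (mod 29)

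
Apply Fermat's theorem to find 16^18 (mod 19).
By Fermat's Little Theorem, 16^{18} ≡ 1 (mod 19) since 19 is prime and gcd(16, 19) = 1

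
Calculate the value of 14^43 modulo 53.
Using repeated squaring. 43 = 32 + 8 + 2 + 1 (binary 101011). Repeated squaring mod 53: 14^1 ≡ 14; 14^2 ≡ 14² = 196 ≡ 37; 14^4 ≡ 37² = 1369 ≡ 44; 14^8 ≡ 44² = 1936 ≡ 28; 14^16 ≡ 28² = 784 ≡ 42; 14^32 ≡ 42² = 1764 ≡ 15. Multiply: 14^43 = 14^32 × 14^8 × 14^2 × 14^1 ≡ 15 × 28 × 37 × 14 (mod 53): 15 × 28 = 420 ≡ 49; 49 × 37 = 1813 ≡ 11; 11 × 14 = 154 ≡ 48. So 14^43 ≡ 48 (mod 53).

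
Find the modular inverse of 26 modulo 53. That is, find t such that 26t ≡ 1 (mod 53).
51

Using Extended Euclidean Algorithm:
gcd(26, 53) = 1
Bezout coefficients: 26 × -2 + 53 × 1 = 1
So 26 × -2 ≡ 1 (mod 53)
The inverse is -2 mod 53 = 51
Verification: 26 × 51 = 1326 = 25 × 53 + 1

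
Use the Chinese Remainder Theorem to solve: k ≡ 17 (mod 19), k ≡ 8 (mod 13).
M = 19 × 13 = 247. M₁ = 13, y₁ ≡ 3 (mod 19). M₂ = 19, y₂ ≡ 11 (mod 13). k = 17×13×3 + 8×19×11 ≡ 112 (mod 247)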